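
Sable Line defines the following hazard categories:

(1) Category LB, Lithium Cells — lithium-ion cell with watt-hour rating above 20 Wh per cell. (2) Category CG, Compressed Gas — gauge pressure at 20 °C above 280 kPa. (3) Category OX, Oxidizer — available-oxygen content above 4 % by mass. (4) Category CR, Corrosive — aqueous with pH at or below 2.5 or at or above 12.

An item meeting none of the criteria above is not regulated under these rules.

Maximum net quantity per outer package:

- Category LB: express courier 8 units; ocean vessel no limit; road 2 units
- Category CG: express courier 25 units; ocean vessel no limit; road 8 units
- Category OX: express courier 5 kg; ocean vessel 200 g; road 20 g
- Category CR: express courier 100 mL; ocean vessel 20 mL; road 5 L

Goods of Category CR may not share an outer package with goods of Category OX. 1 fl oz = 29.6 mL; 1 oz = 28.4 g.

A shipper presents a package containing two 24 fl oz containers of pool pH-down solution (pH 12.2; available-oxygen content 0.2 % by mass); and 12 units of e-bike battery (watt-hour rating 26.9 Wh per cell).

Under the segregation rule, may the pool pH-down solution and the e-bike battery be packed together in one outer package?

pH 12.2 meets the Category CR criterion (Corrosive), so the pool pH-down solution is Category CR.
E-bike battery: watt-hour rating 26.9 Wh per cell > 20 Wh per cell → Category LB (Lithium Cells).
No segregation rule bars Category CR with Category LB.

Yes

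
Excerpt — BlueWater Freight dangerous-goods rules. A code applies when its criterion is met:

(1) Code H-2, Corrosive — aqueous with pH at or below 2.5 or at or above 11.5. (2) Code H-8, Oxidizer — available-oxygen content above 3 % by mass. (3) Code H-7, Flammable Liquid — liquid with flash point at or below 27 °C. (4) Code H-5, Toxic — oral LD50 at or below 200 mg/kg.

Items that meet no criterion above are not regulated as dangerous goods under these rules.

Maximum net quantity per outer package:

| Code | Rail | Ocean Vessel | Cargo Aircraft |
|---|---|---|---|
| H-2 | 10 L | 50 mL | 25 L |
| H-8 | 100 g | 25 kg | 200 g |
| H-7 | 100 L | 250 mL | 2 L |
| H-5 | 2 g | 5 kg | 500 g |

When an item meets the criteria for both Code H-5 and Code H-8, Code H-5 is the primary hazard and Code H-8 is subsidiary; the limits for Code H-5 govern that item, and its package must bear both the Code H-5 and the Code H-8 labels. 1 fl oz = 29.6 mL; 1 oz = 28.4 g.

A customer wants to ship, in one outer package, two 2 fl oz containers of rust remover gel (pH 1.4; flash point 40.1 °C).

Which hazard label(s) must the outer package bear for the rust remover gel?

Code H-2

pH 1.4 meets the Code H-2 criterion (Corrosive), so the rust remover gel is Code H-2.
Only the Code H-2 label is required.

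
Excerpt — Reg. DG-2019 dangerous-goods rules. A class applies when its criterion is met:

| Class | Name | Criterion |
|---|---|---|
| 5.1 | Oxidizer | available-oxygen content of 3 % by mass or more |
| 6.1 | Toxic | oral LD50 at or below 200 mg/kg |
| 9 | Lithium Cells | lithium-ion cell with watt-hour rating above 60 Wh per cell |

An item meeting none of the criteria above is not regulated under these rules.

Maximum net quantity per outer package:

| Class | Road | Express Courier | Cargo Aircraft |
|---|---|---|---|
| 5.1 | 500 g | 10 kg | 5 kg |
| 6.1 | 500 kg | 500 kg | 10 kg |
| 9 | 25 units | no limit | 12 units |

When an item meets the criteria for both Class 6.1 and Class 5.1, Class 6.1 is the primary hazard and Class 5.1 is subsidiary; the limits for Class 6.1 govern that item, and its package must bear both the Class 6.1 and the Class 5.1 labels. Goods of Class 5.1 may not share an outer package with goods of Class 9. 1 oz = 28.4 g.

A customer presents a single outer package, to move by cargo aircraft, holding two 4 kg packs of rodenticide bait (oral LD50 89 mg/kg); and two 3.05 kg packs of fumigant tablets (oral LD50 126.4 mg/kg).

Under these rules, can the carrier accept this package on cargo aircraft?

No

With oral LD50 89 mg/kg (≤ 200 mg/kg), the rodenticide bait falls in Class 6.1.
Fumigant tablets: oral LD50 126.4 mg/kg ≤ 200 mg/kg → Class 6.1 (Toxic).
Total Class 6.1: (two 4 kg packs = 8 kg) + (two 3.05 kg packs = 6.1 kg) = 14.1 kg.
14.1 kg > 10 kg (cargo aircraft limit, Class 6.1) — over the limit.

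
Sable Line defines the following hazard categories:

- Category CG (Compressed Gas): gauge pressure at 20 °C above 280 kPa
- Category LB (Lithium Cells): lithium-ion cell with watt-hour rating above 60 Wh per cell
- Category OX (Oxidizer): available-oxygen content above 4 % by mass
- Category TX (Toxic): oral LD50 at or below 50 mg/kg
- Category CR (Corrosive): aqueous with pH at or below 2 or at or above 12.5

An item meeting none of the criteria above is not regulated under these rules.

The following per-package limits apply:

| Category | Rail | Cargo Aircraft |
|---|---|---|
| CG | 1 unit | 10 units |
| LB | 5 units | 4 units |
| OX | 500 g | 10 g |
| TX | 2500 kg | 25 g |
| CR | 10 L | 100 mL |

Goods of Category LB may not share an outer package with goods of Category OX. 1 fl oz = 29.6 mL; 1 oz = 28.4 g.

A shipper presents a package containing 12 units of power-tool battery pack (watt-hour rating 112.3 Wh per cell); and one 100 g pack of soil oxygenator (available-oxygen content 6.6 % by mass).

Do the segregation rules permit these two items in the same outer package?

Power-tool battery pack: watt-hour rating 112.3 Wh per cell > 60 Wh per cell → Category LB (Lithium Cells).
Soil oxygenator: available-oxygen content 6.6 % by mass > 4 % by mass → Category OX (Oxidizer).
Category LB and Category OX may not share an outer package.

No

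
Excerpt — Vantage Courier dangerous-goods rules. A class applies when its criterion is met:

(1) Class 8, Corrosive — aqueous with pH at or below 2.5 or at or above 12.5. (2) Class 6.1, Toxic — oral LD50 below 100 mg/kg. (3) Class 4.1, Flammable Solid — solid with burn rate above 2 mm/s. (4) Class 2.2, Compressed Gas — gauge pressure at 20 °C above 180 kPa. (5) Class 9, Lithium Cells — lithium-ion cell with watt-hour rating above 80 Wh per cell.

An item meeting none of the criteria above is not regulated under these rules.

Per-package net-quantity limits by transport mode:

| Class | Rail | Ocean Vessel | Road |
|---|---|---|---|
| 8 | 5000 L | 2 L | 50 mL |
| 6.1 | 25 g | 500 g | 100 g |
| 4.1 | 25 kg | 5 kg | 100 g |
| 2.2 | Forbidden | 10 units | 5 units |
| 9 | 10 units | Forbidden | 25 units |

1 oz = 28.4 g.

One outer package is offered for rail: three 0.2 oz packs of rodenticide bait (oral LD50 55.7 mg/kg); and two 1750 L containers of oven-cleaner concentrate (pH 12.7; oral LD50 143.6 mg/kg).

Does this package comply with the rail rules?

Oral LD50 55.7 mg/kg meets the Class 6.1 criterion (Toxic), so the rodenticide bait is Class 6.1.
The oven-cleaner concentrate has pH 12.7, which is ≥ 12.5, so it is Class 8 (Corrosive).
Class 8 quantity: two 1750 L containers = 3500 L.
3500 L ≤ 5000 L (rail limit, Class 8) — within limit.
Class 6.1 quantity: three 0.2 oz packs = 17.04 g.
17.04 g ≤ 25 g (rail limit, Class 6.1) — within limit.
Every hazard class is within its rail limit and no segregation rule is violated.

Yes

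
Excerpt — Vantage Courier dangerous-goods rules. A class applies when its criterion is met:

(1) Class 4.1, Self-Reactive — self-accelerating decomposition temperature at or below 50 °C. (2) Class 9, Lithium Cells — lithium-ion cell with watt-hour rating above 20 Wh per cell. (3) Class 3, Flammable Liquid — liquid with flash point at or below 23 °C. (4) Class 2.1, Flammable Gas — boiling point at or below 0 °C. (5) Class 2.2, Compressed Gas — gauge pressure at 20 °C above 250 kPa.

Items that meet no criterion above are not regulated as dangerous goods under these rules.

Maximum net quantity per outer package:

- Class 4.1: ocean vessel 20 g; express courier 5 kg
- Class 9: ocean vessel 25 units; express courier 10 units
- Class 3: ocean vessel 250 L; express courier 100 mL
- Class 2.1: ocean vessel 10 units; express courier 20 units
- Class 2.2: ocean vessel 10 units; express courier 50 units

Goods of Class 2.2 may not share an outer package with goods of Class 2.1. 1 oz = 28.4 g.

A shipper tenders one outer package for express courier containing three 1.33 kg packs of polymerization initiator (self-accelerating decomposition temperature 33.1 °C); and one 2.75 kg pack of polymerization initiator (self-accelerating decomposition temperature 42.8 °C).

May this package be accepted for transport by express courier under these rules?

Self-accelerating decomposition temperature 33.1 °C meets the Class 4.1 criterion (Self-Reactive), so the polymerization initiator is Class 4.1.
Self-accelerating decomposition temperature 42.8 °C meets the Class 4.1 criterion (Self-Reactive), so the polymerization initiator is Class 4.1.
Total Class 4.1: (three 1.33 kg packs = 3.99 kg) + 2.75 kg = 6.74 kg.
6.74 kg > 5 kg (express courier limit, Class 4.1) — over the limit.

No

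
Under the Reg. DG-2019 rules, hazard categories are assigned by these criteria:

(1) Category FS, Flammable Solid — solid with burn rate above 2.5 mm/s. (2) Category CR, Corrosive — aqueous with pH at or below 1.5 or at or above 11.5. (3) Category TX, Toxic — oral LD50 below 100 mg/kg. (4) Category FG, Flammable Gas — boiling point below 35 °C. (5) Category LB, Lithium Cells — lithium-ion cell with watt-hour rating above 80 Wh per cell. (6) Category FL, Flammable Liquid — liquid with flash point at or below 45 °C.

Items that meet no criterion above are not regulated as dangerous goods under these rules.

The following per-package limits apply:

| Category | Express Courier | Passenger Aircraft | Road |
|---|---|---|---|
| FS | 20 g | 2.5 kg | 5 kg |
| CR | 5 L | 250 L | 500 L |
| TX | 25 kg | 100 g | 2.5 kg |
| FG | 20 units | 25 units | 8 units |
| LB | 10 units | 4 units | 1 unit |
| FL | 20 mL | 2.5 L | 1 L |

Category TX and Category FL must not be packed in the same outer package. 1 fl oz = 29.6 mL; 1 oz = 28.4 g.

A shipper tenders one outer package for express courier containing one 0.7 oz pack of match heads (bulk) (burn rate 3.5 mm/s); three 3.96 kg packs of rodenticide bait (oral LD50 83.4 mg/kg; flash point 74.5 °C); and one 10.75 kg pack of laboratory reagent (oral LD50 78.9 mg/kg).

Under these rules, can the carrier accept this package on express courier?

The match heads (bulk) have burn rate 3.5 mm/s, which is > 2.5 mm/s, so they are Category FS (Flammable Solid).
With oral LD50 83.4 mg/kg (< 100 mg/kg), the rodenticide bait falls in Category TX.
The laboratory reagent has oral LD50 78.9 mg/kg, which is < 100 mg/kg, so it is Category TX (Toxic).
Category TX net quantity: (three 3.96 kg packs = 11.88 kg) + 10.75 kg = 22.63 kg.
That is within the Category TX express courier limit of 25 kg.
Category FS quantity: one 0.7 oz pack = 19.88 g.
19.88 g is within the express courier limit of 20 g for Category FS.
The segregation rule (Category TX with Category FL) does not apply to Category TX with Category FS.
Every hazard category is within its express courier limit and no segregation rule is violated.

Yes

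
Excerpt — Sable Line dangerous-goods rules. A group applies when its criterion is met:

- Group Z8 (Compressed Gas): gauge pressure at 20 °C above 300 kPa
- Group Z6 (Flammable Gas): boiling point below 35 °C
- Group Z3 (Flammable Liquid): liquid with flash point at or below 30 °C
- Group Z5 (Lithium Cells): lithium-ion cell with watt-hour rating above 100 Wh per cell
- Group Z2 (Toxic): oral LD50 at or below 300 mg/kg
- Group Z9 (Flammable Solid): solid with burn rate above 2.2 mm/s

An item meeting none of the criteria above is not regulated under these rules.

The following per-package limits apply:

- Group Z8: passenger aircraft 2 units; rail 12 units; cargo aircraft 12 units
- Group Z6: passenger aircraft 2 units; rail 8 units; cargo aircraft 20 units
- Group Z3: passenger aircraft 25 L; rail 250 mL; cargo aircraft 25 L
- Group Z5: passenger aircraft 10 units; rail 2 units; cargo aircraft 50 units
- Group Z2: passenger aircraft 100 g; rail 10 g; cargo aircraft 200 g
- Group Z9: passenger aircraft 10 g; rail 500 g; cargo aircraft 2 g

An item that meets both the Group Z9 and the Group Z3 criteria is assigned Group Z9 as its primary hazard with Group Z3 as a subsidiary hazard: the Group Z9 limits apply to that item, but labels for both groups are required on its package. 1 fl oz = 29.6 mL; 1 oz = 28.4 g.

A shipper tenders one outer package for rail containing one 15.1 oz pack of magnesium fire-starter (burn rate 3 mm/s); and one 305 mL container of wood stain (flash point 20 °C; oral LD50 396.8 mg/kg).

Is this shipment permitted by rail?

No

With burn rate 3 mm/s (> 2.2 mm/s), the magnesium fire-starter falls in Group Z9.
The wood stain has flash point 20 °C, which is ≤ 30 °C, so it is Group Z3 (Flammable Liquid).
Group Z9 quantity: one 15.1 oz pack = 428.84 g.
428.84 g is within the rail limit of 500 g for Group Z9.
Group Z3 quantity: 305 mL.
That exceeds the Group Z3 rail limit of 250 mL.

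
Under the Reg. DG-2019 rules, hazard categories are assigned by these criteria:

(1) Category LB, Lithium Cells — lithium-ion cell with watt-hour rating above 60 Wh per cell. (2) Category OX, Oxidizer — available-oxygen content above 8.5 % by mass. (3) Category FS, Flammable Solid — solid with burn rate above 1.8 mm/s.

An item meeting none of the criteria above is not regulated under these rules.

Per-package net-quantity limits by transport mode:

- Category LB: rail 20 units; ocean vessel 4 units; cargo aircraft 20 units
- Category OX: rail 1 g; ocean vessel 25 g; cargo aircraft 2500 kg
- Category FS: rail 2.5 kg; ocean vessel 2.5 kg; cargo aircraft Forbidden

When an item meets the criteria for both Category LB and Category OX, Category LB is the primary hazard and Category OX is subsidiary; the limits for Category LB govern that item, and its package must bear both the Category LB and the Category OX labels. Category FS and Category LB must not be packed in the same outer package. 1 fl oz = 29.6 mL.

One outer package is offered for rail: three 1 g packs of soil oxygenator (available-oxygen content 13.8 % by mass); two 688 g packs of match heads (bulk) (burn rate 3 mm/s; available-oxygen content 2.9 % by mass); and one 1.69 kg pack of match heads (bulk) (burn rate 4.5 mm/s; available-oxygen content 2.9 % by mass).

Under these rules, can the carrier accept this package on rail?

No

With available-oxygen content 13.8 % by mass (> 8.5 % by mass), the soil oxygenator falls in Category OX.
The match heads (bulk) have burn rate 3 mm/s, which is > 1.8 mm/s, so they are Category FS (Flammable Solid).
Match heads (bulk): burn rate 4.5 mm/s > 1.8 mm/s → Category FS (Flammable Solid).
Category FS net quantity: (two 688 g packs = 1.376 kg) + 1.69 kg = 3.066 kg.
3.066 kg > 2.5 kg (rail limit, Category FS) — over the limit.
Category OX quantity: three 1 g packs = 3 g.
3 g > 1 g (rail limit, Category OX) — over the limit.
The segregation rule (Category FS with Category LB) does not apply to Category FS with Category OX.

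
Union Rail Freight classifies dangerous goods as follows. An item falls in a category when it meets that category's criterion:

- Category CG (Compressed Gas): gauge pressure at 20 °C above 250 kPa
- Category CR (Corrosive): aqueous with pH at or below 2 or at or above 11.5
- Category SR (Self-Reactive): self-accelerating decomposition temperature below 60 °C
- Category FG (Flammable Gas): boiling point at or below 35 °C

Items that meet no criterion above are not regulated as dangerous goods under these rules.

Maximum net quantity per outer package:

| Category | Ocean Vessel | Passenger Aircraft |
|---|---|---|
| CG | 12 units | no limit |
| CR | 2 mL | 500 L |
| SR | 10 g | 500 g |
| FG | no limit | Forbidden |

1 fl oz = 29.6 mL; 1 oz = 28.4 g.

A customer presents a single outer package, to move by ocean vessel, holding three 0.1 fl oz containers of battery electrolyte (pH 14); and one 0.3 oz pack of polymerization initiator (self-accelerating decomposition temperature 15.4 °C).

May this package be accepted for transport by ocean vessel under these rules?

No

Battery electrolyte: pH 14 ≥ 11.5 → Category CR (Corrosive).
Self-accelerating decomposition temperature 15.4 °C meets the Category SR criterion (Self-Reactive), so the polymerization initiator is Category SR.
Category SR quantity: one 0.3 oz pack = 8.52 g.
8.52 g ≤ 10 g (ocean vessel limit, Category SR) — within limit.
Category CR quantity: three 0.1 fl oz containers = 8.88 mL.
8.88 mL exceeds the ocean vessel limit of 2 mL for Category CR.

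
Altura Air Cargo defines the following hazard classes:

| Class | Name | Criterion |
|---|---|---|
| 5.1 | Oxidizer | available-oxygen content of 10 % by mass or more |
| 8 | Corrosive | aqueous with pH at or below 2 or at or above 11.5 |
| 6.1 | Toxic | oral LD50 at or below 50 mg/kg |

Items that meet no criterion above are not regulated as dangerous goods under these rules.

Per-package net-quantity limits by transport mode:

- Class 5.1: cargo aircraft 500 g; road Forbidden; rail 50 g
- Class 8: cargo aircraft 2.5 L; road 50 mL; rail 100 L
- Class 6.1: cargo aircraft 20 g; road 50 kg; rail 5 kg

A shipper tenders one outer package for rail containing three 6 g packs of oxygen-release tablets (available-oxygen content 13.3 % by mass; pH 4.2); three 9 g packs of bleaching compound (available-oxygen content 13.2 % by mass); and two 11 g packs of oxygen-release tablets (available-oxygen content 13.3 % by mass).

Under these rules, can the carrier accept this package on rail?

Available-oxygen content 13.3 % by mass meets the Class 5.1 criterion (Oxidizer), so the oxygen-release tablets are Class 5.1.
Bleaching compound: available-oxygen content 13.2 % by mass ≥ 10 % by mass → Class 5.1 (Oxidizer).
Oxygen-release tablets: available-oxygen content 13.3 % by mass ≥ 10 % by mass → Class 5.1 (Oxidizer).
Total Class 5.1: (three 6 g packs = 18 g) + (three 9 g packs = 27 g) + (two 11 g packs = 22 g) = 67 g.
That exceeds the Class 5.1 rail limit of 50 g.

No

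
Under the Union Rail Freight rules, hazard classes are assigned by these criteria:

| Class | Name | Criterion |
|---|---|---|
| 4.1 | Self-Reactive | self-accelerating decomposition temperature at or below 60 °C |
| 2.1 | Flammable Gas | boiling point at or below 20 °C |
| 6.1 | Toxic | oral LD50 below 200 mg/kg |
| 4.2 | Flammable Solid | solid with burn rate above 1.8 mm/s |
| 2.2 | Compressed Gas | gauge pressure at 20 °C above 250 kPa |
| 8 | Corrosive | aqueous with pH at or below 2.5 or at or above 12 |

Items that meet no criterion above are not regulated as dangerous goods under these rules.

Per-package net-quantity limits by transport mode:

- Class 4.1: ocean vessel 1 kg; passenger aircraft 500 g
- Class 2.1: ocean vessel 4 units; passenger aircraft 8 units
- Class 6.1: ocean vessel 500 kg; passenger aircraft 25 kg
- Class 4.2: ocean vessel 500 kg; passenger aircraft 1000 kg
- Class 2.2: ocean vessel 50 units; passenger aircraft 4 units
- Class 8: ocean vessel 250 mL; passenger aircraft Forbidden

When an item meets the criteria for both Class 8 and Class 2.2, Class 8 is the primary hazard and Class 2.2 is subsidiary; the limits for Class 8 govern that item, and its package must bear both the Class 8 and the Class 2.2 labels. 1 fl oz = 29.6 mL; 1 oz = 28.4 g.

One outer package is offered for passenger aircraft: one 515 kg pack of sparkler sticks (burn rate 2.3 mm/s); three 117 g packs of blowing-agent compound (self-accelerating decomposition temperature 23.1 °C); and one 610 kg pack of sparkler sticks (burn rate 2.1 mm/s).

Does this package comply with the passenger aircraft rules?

The sparkler sticks have burn rate 2.3 mm/s, which is > 1.8 mm/s, so they are Class 4.2 (Flammable Solid).
Blowing-agent compound: self-accelerating decomposition temperature 23.1 °C ≤ 60 °C → Class 4.1 (Self-Reactive).
The sparkler sticks have burn rate 2.1 mm/s, which is > 1.8 mm/s, so they are Class 4.2 (Flammable Solid).
Class 4.2 net quantity: 515 kg + 610 kg = 1125 kg.
1125 kg exceeds the passenger aircraft limit of 1000 kg for Class 4.2.
Class 4.1 quantity: three 117 g packs = 351 g.
351 g ≤ 500 g (passenger aircraft limit, Class 4.1) — within limit.

No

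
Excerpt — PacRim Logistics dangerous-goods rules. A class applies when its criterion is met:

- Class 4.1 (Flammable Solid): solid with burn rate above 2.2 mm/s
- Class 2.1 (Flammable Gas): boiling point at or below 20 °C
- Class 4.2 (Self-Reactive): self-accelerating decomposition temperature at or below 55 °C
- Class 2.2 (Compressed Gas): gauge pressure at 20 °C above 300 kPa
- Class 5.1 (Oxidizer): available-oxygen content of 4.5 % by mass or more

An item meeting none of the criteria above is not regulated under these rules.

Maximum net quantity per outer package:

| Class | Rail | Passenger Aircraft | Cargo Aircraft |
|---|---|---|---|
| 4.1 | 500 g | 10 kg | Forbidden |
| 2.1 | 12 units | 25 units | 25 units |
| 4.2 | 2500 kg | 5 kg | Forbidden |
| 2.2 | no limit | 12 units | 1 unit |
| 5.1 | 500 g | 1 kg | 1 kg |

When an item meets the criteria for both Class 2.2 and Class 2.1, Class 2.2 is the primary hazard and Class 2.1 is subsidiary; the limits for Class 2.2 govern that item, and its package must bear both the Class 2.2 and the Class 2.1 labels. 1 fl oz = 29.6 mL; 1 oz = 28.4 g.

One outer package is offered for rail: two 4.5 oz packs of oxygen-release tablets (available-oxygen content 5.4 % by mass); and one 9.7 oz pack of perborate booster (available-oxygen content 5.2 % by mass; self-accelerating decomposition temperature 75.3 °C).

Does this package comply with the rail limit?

No

Available-oxygen content 5.4 % by mass meets the Class 5.1 criterion (Oxidizer), so the oxygen-release tablets are Class 5.1.
Perborate booster: available-oxygen content 5.2 % by mass ≥ 4.5 % by mass → Class 5.1 (Oxidizer).
Class 5.1 net quantity: (two 4.5 oz packs = 255.6 g) + (one 9.7 oz pack = 275.48 g) = 531.08 g.
That exceeds the Class 5.1 rail limit of 500 g.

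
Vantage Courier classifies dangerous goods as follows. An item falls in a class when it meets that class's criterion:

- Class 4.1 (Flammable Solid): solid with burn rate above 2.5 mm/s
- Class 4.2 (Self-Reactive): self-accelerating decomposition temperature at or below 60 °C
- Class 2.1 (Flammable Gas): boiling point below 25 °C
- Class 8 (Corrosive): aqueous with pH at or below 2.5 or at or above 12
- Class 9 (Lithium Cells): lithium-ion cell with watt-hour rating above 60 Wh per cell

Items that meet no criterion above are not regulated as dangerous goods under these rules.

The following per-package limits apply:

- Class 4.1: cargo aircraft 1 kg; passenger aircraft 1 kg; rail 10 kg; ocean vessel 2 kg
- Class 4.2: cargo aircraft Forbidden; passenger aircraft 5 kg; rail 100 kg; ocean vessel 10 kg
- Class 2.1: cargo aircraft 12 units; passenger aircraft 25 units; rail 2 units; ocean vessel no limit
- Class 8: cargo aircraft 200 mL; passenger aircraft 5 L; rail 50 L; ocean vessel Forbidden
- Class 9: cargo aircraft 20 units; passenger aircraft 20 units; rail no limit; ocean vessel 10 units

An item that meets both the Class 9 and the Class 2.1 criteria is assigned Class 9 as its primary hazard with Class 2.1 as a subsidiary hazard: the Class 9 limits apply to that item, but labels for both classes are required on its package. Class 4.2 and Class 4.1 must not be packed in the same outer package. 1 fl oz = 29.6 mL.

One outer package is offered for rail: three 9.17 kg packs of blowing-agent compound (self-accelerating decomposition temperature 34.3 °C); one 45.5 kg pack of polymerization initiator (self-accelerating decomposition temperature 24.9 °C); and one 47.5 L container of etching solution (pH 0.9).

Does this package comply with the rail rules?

Yes

Self-accelerating decomposition temperature 34.3 °C meets the Class 4.2 criterion (Self-Reactive), so the blowing-agent compound is Class 4.2.
The polymerization initiator has self-accelerating decomposition temperature 24.9 °C, which is ≤ 60 °C, so it is Class 4.2 (Self-Reactive).
With pH 0.9 (≤ 2.5), the etching solution falls in Class 8.
Class 4.2 net quantity: (three 9.17 kg packs = 27.51 kg) + 45.5 kg = 73.01 kg.
73.01 kg ≤ 100 kg (rail limit, Class 4.2) — within limit.
Class 8 quantity: 47.5 L.
47.5 L is within the rail limit of 50 L for Class 8.
The segregation rule (Class 4.2 with Class 4.1) does not apply to Class 4.2 with Class 8.
Every hazard class is within its rail limit and no segregation rule is violated.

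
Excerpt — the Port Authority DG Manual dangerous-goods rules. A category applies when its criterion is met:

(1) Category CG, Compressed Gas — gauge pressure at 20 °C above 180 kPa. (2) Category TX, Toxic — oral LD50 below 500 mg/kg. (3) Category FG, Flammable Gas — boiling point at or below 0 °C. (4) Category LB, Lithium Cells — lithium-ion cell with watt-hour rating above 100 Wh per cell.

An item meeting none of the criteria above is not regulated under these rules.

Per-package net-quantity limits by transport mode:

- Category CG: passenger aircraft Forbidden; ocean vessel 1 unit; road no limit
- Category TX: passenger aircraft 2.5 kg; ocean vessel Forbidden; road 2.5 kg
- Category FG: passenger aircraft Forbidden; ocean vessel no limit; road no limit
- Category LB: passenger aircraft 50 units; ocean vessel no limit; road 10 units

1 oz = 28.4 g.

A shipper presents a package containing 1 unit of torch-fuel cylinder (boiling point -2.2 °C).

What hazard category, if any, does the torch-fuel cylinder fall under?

Category FG

The torch-fuel cylinder has boiling point -2.2 °C, which is ≤ 0 °C, so it is Category FG (Flammable Gas).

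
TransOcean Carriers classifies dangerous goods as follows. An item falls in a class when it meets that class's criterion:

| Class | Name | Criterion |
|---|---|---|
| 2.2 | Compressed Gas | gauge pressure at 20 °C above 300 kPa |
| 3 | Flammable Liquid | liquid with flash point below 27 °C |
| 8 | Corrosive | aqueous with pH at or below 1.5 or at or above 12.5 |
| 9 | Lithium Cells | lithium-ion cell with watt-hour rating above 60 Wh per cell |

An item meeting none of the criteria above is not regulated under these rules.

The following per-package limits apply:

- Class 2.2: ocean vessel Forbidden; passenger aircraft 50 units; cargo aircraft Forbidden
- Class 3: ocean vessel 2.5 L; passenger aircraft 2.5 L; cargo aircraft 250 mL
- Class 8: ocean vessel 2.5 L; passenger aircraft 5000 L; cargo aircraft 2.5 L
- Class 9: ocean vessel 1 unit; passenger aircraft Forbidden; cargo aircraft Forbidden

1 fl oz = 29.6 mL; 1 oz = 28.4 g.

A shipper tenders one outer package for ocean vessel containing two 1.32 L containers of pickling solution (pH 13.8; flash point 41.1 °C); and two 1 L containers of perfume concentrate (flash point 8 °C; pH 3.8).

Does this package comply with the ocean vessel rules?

Pickling solution: pH 13.8 ≥ 12.5 → Class 8 (Corrosive).
The perfume concentrate has flash point 8 °C, which is < 27 °C, so it is Class 3 (Flammable Liquid).
Class 8 quantity: two 1.32 L containers = 2.64 L.
2.64 L > 2.5 L (ocean vessel limit, Class 8) — over the limit.
Class 3 quantity: two 1 L containers = 2 L.
2 L ≤ 2.5 L (ocean vessel limit, Class 3) — within limit.

No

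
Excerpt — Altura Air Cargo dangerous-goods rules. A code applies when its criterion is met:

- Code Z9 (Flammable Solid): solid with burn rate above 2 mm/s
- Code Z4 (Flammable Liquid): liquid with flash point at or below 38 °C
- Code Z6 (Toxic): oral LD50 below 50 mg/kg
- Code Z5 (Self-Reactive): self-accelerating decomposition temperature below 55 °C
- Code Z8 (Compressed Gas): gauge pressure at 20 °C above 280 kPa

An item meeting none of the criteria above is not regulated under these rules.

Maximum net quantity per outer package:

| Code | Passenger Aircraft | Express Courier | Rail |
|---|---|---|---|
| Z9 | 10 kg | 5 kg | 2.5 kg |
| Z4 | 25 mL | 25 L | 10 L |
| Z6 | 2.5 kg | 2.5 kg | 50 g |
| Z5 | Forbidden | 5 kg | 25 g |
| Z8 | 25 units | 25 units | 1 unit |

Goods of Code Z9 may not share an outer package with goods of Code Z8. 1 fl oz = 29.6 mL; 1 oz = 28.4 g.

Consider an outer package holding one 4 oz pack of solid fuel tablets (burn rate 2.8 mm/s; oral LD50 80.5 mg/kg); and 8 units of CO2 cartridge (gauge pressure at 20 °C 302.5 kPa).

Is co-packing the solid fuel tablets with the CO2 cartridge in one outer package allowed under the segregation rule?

No

Solid fuel tablets: burn rate 2.8 mm/s > 2 mm/s → Code Z9 (Flammable Solid).
The CO2 cartridge has gauge pressure at 20 °C 302.5 kPa, which is > 280 kPa, so it is Code Z8 (Compressed Gas).
Code Z9 and Code Z8 may not share an outer package.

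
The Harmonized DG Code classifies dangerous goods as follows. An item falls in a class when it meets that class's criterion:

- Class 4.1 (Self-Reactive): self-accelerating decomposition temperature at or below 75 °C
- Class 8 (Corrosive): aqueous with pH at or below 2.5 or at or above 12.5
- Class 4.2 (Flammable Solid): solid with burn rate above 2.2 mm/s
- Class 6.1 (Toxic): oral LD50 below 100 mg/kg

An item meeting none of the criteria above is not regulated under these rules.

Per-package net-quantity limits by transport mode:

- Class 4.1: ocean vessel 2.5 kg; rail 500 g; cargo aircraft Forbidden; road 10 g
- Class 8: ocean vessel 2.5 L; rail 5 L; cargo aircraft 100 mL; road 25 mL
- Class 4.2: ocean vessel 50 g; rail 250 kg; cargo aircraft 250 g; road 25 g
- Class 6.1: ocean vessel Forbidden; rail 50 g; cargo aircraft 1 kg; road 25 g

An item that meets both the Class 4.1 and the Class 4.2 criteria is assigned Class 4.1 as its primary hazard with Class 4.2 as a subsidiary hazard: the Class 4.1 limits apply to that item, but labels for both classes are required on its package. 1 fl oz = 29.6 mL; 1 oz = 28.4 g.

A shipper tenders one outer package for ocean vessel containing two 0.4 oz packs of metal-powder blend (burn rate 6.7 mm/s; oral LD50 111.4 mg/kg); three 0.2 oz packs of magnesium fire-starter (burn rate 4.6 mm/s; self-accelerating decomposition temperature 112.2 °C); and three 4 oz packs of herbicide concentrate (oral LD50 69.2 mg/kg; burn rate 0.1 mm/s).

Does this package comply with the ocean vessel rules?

Metal-powder blend: burn rate 6.7 mm/s > 2.2 mm/s → Class 4.2 (Flammable Solid).
Burn rate 4.6 mm/s meets the Class 4.2 criterion (Flammable Solid), so the magnesium fire-starter is Class 4.2.
Herbicide concentrate: oral LD50 69.2 mg/kg < 100 mg/kg → Class 6.1 (Toxic).
Class 4.2 net quantity: (two 0.4 oz packs = 22.72 g) + (three 0.2 oz packs = 17.04 g) = 39.76 g.
39.76 g ≤ 50 g (ocean vessel limit, Class 4.2) — within limit.
Class 6.1 quantity: three 4 oz packs = 340.8 g.
Class 6.1 is Forbidden by ocean vessel.

No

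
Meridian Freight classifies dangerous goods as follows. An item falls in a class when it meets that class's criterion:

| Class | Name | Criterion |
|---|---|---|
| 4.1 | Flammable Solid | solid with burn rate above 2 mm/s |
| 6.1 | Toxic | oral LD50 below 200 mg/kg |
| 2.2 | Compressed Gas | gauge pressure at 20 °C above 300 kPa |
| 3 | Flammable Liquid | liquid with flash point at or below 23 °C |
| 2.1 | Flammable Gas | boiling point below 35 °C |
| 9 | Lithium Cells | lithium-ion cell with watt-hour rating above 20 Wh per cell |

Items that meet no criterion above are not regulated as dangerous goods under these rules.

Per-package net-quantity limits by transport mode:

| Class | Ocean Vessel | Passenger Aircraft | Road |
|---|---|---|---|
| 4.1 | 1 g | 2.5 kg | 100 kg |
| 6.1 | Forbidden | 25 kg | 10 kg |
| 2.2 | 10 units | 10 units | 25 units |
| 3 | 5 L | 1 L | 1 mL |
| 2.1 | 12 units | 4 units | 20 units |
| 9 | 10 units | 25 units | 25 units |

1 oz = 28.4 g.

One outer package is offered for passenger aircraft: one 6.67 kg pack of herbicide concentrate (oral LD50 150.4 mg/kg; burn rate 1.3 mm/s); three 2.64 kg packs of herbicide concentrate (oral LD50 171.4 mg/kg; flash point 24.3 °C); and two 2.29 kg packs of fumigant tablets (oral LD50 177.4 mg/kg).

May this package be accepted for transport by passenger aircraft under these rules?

Yes

Oral LD50 150.4 mg/kg meets the Class 6.1 criterion (Toxic), so the herbicide concentrate is Class 6.1.
With oral LD50 171.4 mg/kg (< 200 mg/kg), the herbicide concentrate falls in Class 6.1.
The fumigant tablets have oral LD50 177.4 mg/kg, which is < 200 mg/kg, so they are Class 6.1 (Toxic).
Total Class 6.1: 6.67 kg + (three 2.64 kg packs = 7.92 kg) + (two 2.29 kg packs = 4.58 kg) = 19.17 kg.
19.17 kg ≤ 25 kg (passenger aircraft limit, Class 6.1) — within limit.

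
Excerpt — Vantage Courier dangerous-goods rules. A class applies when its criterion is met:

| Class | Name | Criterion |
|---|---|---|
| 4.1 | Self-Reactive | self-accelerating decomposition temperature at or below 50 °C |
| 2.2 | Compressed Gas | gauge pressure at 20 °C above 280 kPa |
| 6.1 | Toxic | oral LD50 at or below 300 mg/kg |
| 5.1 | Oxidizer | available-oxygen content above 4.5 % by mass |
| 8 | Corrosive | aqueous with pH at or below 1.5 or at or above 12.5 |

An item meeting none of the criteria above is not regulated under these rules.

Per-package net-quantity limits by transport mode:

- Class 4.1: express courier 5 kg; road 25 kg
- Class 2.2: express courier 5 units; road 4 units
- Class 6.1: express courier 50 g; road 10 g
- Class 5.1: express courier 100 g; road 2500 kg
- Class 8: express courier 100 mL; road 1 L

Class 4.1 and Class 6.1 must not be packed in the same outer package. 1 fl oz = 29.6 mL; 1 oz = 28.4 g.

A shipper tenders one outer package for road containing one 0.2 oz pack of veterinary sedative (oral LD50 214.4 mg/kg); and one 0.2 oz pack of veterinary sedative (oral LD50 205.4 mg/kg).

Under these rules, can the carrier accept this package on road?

With oral LD50 214.4 mg/kg (≤ 300 mg/kg), the veterinary sedative falls in Class 6.1.
Veterinary sedative: oral LD50 205.4 mg/kg ≤ 300 mg/kg → Class 6.1 (Toxic).
Total Class 6.1: (one 0.2 oz pack = 5.68 g) + (one 0.2 oz pack = 5.68 g) = 11.36 g.
11.36 g exceeds the road limit of 10 g for Class 6.1.

No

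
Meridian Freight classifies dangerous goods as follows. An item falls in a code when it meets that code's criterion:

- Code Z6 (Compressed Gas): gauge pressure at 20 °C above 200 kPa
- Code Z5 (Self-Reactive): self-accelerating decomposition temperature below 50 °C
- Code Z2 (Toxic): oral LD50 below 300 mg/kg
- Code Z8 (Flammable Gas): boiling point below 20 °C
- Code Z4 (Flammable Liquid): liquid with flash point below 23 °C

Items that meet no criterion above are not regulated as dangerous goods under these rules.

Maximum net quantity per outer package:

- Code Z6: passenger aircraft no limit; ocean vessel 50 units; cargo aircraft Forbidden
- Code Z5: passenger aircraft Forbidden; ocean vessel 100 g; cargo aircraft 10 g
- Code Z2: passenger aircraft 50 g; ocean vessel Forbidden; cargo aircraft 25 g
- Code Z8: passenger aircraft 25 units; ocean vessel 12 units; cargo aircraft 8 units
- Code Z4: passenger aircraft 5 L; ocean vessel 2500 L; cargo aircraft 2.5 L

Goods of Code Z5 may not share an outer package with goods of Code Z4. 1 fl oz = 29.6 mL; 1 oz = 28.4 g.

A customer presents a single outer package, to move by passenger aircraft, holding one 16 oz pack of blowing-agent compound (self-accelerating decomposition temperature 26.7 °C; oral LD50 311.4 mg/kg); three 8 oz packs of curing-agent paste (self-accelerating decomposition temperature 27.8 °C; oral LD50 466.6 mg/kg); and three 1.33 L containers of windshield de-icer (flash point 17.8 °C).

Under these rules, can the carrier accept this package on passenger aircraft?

No

Self-accelerating decomposition temperature 26.7 °C meets the Code Z5 criterion (Self-Reactive), so the blowing-agent compound is Code Z5.
Curing-agent paste: self-accelerating decomposition temperature 27.8 °C < 50 °C → Code Z5 (Self-Reactive).
With flash point 17.8 °C (< 23 °C), the windshield de-icer falls in Code Z4.
Code Z5 net quantity: (one 16 oz pack = 454.4 g) + (three 8 oz packs = 681.6 g) = 1.136 kg.
Code Z5 is Forbidden by passenger aircraft.
Code Z4 quantity: three 1.33 L containers = 3.99 L.
3.99 L ≤ 5 L (passenger aircraft limit, Code Z4) — within limit.
Code Z5 and Code Z4 may not share an outer package.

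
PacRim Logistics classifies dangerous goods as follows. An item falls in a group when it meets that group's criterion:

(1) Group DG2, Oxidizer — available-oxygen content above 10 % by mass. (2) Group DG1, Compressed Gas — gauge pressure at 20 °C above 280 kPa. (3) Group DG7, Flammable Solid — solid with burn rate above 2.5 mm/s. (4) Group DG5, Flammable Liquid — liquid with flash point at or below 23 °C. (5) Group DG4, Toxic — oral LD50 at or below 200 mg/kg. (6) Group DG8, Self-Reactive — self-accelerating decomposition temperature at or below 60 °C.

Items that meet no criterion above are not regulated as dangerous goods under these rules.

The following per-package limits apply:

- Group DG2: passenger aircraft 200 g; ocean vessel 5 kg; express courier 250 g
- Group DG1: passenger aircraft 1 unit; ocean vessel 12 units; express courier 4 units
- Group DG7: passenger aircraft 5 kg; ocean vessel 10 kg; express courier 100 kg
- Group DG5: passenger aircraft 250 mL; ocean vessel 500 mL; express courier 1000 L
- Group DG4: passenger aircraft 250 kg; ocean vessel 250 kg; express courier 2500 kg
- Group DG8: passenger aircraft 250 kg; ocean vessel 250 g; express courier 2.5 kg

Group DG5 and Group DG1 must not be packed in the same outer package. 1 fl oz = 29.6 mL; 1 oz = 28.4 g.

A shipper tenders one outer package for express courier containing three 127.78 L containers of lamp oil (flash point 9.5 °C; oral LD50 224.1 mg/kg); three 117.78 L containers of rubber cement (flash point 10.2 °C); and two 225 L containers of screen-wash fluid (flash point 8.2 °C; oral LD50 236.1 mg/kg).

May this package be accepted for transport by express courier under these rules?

Lamp oil: flash point 9.5 °C ≤ 23 °C → Group DG5 (Flammable Liquid).
Flash point 10.2 °C meets the Group DG5 criterion (Flammable Liquid), so the rubber cement is Group DG5.
With flash point 8.2 °C (≤ 23 °C), the screen-wash fluid falls in Group DG5.
Total Group DG5: (three 127.78 L containers = 383.34 L) + (three 117.78 L containers = 353.34 L) + (two 225 L containers = 450 L) = 1186.68 L.
1186.68 L exceeds the express courier limit of 1000 L for Group DG5.

No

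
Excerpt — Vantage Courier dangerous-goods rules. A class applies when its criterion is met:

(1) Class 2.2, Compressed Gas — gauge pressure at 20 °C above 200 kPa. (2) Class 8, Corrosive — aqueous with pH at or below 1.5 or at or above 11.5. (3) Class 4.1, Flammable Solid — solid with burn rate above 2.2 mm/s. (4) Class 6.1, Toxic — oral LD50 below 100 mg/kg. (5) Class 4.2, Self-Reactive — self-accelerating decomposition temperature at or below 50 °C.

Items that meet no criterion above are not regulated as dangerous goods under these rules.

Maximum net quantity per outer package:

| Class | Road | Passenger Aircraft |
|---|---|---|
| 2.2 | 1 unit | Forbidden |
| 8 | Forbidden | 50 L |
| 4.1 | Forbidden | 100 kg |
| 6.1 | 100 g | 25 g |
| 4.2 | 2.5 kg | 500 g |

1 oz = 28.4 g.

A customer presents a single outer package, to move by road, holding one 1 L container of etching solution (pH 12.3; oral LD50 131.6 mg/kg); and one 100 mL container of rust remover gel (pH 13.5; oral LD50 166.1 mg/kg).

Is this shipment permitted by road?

No

With pH 12.3 (≥ 11.5), the etching solution falls in Class 8.
With pH 13.5 (≥ 11.5), the rust remover gel falls in Class 8.
Class 8 net quantity: 1 L + 100 mL = 1.1 L.
By road, Class 8 is Forbidden regardless of quantity.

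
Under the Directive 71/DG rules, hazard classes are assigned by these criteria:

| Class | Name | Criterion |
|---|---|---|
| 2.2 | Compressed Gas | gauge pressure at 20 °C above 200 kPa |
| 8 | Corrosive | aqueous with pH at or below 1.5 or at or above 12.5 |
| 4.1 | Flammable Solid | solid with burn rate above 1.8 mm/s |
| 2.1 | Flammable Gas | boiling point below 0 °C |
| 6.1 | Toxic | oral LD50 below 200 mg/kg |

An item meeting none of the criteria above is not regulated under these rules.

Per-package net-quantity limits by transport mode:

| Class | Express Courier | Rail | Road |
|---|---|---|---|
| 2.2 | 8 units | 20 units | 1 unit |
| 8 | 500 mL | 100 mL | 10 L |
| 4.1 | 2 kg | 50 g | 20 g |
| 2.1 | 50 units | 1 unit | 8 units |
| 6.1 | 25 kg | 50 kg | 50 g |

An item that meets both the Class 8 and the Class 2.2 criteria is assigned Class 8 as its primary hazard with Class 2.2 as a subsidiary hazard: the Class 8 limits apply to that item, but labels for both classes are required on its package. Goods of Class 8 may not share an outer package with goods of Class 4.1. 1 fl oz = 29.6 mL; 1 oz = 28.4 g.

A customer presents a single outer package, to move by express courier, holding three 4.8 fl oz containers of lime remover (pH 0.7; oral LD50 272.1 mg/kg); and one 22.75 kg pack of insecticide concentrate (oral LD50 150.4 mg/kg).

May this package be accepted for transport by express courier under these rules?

pH 0.7 meets the Class 8 criterion (Corrosive), so the lime remover is Class 8.
With oral LD50 150.4 mg/kg (< 200 mg/kg), the insecticide concentrate falls in Class 6.1.
Class 8 quantity: three 4.8 fl oz containers = 426.24 mL.
426.24 mL ≤ 500 mL (express courier limit, Class 8) — within limit.
Class 6.1 quantity: 22.75 kg.
22.75 kg is within the express courier limit of 25 kg for Class 6.1.
The segregation rule (Class 8 with Class 4.1) does not apply to Class 8 with Class 6.1.
Every hazard class is within its express courier limit and no segregation rule is violated.

Yes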